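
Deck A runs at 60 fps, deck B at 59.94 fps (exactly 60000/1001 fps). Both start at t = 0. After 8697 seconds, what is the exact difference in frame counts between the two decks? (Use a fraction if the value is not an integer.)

40140/77 frames

A emits 60 × 8697 = 521820 frames; B emits 60000/1001 × 8697 = 40140000/77.
Difference = 40140/77 frames (≈ 521.2987); B is behind A.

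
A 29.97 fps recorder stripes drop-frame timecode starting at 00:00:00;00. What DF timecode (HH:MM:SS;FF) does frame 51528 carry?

00:28:39;10

Each 10-minute DF block holds 10 × 60 × 30 − 9 × 2 = 17982 frames. 51528 ÷ 17982 → 2 full blocks, remainder 15564.
Within the partial block the first minute is 1800 frames and each further minute 1798, so 8 further minute boundaries passed. Total skipped labels = 18 × 2 + 2 × 8 = 52.
Non-drop label index = 51528 + 52 = 51580; at 30 labels/s that is 00:28:39:10, i.e. DF 00:28:39;10.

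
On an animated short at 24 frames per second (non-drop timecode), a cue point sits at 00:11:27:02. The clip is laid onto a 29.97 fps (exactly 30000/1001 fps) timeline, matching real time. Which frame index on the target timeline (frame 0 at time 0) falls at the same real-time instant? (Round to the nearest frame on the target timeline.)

frame 20592

Source frame index: (0×3600 + 11×60 + 27) × 24 + 2 = 16490.
Real time: 16490 / (24) = 8245/12 s.
Target frame: (8245/12) × (30000/1001) = 20612500/1001 ≈ 20591.908 → 20592.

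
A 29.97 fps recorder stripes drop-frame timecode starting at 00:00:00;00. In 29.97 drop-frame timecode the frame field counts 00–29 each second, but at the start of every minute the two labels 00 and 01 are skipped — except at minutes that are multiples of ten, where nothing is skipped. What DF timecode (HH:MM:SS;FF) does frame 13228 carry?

00:07:21;12

Each 10-minute DF block holds 10 × 60 × 30 − 9 × 2 = 17982 frames. 13228 ÷ 17982 → 0 full blocks, remainder 13228.
Within the partial block the first minute is 1800 frames and each further minute 1798, so 7 further minute boundaries passed. Total skipped labels = 18 × 0 + 2 × 7 = 14.
Non-drop label index = 13228 + 14 = 13242; at 30 labels/s that is 00:07:21:12, i.e. DF 00:07:21;12.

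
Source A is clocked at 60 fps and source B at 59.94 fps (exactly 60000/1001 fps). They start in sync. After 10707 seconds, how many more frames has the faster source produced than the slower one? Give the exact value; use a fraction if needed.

A emits 60 × 10707 = 642420 frames; B emits 60000/1001 × 10707 = 642420000/1001.
Difference = 642420/1001 frames (≈ 641.7782); B is behind A.

642420/1001 frames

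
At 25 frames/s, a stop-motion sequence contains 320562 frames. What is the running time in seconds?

Running time = 320562 / (25) = 12822.48 s.

12822.48 seconds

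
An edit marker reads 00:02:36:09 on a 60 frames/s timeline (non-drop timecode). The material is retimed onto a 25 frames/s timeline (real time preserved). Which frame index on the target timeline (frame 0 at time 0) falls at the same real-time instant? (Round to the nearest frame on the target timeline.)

frame 3904

Source frame index: (0×3600 + 2×60 + 36) × 60 + 9 = 9369.
Real time: 9369 / (60) = 3123/20 s.
Target frame: (3123/20) × (25) = 15615/4 ≈ 3903.750 → 3904.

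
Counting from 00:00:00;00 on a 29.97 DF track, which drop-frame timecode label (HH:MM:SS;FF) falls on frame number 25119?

00:13:58;03

Each 10-minute DF block holds 10 × 60 × 30 − 9 × 2 = 17982 frames. 25119 ÷ 17982 → 1 full block, remainder 7137.
Within the partial block the first minute is 1800 frames and each further minute 1798, so 3 further minute boundaries passed. Total skipped labels = 18 × 1 + 2 × 3 = 24.
Non-drop label index = 25119 + 24 = 25143; at 30 labels/s that is 00:13:58:03, i.e. DF 00:13:58;03.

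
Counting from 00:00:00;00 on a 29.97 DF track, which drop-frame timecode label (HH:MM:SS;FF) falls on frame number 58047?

00:32:16;25

Ten DF minutes hold 17982 frames, so frame 58047 lies in block 3 (frames 53946–71927) with 4101 frames into that block.
The block's first minute is 1800 frames and the rest 1798 each; 4101 frames reaches minute 2, so 3 × 18 + 2 × 2 = 58 labels have been skipped so far.
Adding those back, label number 58047 + 58 = 58105 at 30 labels/s is 1936 s + 25 f = 0 h 32 min 16 s frame 25, i.e. 00:32:16;25.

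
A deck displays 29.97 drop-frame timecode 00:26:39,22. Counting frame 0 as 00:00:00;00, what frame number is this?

As if non-drop at 30 labels/s: (0 × 3600 + 26 × 60 + 39) × 30 + 22 = 47992.
Minute boundaries passed: 26; those not divisible by 10: 26 − 2 = 24; dropped labels = 2 × 24 = 48.
Actual frame index = 47992 − 48 = 47944.

47944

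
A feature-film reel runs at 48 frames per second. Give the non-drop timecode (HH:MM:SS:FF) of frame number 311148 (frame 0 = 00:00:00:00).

01:48:02:12

311148 ÷ 48 = 6482 full seconds, remainder 12 frames.
6482 s = 1 h 48 min 2 s.
Timecode: 01:48:02:12.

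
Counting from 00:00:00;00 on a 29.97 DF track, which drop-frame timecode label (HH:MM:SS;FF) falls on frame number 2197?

00:01:13;09

Ten DF minutes hold 17982 frames, so frame 2197 lies in block 0 (frames 0–17981) with 2197 frames into that block.
The block's first minute is 1800 frames and the rest 1798 each; 2197 frames reaches minute 1, so 0 × 18 + 1 × 2 = 2 labels have been skipped so far.
Adding those back, label number 2197 + 2 = 2199 at 30 labels/s is 73 s + 9 f = 0 h 1 min 13 s frame 9, i.e. 00:01:13;09.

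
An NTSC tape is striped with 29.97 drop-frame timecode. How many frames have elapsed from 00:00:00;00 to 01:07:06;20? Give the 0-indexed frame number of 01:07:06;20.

120678

As if non-drop at 30 labels/s: (1 × 3600 + 7 × 60 + 6) × 30 + 20 = 120800.
Minute boundaries passed: 67; those not divisible by 10: 67 − 6 = 61; dropped labels = 2 × 61 = 122.
Actual frame index = 120800 − 122 = 120678.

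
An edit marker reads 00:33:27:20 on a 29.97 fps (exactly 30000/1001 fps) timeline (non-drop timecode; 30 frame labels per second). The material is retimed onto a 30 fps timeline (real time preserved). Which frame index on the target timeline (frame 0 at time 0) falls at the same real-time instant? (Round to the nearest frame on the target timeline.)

Source frame index: (0×3600 + 33×60 + 27) × 30 + 20 = 60230.
Real time: 60230 / (30000/1001) = 6029023/3000 s.
Target frame: (6029023/3000) × (30) = 6029023/100 ≈ 60290.230 → 60290.

frame 60290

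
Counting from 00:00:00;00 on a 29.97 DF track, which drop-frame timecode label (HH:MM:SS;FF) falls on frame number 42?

Each 10-minute DF block holds 10 × 60 × 30 − 9 × 2 = 17982 frames. 42 ÷ 17982 → 0 full blocks, remainder 42.
Within the partial block the first minute is 1800 frames and each further minute 1798, so 0 further minute boundaries passed. Total skipped labels = 18 × 0 + 2 × 0 = 0.
Non-drop label index = 42 + 0 = 42; at 30 labels/s that is 00:00:01:12, i.e. DF 00:00:01;12.

00:00:01;12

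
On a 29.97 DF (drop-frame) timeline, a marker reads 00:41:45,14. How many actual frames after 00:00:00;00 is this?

75090

Complete 10-minute blocks: 4, each 17982 frames → 71928.
Remaining 1 whole minute in the current block: 1800 + 0 × 1798 = 1800 frames.
Within the current minute: 45 × 30 + 14 − 2 = 1362 (labels ;00/;01 skipped at this minute). Total = 71928 + 1800 + 1362 = 75090.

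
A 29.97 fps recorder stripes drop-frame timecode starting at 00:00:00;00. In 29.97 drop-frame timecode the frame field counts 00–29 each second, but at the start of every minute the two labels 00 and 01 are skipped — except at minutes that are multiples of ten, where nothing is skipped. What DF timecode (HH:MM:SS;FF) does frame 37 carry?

00:00:01;07

Each 10-minute DF block holds 10 × 60 × 30 − 9 × 2 = 17982 frames. 37 ÷ 17982 → 0 full blocks, remainder 37.
Within the partial block the first minute is 1800 frames and each further minute 1798, so 0 further minute boundaries passed. Total skipped labels = 18 × 0 + 2 × 0 = 0.
Non-drop label index = 37 + 0 = 37; at 30 labels/s that is 00:00:01:07, i.e. DF 00:00:01;07.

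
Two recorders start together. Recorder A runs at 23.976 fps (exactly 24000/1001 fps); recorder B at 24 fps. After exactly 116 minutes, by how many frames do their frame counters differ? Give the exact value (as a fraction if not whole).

116 min = 6960 s.
A emits 24000/1001 × 6960 = 167040000/1001 frames; B emits 24 × 6960 = 167040.
Difference = 167040/1001 frames (≈ 166.8731); B is ahead of A.

167040/1001 frames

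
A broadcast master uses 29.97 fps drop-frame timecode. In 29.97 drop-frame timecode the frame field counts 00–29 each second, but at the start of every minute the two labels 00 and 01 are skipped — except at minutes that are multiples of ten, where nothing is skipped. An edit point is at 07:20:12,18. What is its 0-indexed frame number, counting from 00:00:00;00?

As if non-drop at 30 labels/s: (7 × 3600 + 20 × 60 + 12) × 30 + 18 = 792378.
Minute boundaries passed: 440; those not divisible by 10: 440 − 44 = 396; dropped labels = 2 × 396 = 792.
Actual frame index = 792378 − 792 = 791586.

791586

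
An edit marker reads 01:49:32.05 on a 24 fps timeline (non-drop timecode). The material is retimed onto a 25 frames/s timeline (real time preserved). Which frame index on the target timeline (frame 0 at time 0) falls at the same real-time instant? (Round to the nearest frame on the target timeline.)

frame 164305

Source frame index: (1×3600 + 49×60 + 32) × 24 + 5 = 157733.
Real time: 157733 / (24) = 157733/24 s.
Target frame: (157733/24) × (25) = 3943325/24 ≈ 164305.208 → 164305.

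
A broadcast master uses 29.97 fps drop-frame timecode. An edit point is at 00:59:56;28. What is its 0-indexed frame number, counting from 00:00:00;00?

As if non-drop at 30 labels/s: (0 × 3600 + 59 × 60 + 56) × 30 + 28 = 107908.
Minute boundaries passed: 59; those not divisible by 10: 59 − 5 = 54; dropped labels = 2 × 54 = 108.
Actual frame index = 107908 − 108 = 107800.

107800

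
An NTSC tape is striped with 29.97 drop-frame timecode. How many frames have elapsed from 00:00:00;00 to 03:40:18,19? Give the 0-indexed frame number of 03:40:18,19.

Complete 10-minute blocks: 22, each 17982 frames → 395604.
Remaining 0 whole minutes in the current block: 0 frames.
Within the current minute: 18 × 30 + 19 = 559. Total = 395604 + 0 + 559 = 396163.

396163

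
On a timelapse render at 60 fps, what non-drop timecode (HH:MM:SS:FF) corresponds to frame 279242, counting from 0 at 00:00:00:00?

01:17:34:02

279242 ÷ 60 = 4654 full seconds, remainder 2 frames.
4654 s = 1 h 17 min 34 s.
Timecode: 01:17:34:02.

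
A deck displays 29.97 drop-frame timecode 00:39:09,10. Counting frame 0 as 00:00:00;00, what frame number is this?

70408

As if non-drop at 30 labels/s: (0 × 3600 + 39 × 60 + 9) × 30 + 10 = 70480.
Minute boundaries passed: 39; those not divisible by 10: 39 − 3 = 36; dropped labels = 2 × 36 = 72.
Actual frame index = 70480 − 72 = 70408.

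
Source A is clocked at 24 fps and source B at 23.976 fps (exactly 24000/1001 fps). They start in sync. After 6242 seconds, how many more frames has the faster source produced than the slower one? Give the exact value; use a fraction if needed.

A emits 24 × 6242 = 149808 frames; B emits 24000/1001 × 6242 = 149808000/1001.
Difference = 149808/1001 frames (≈ 149.6583); B is behind A.

149808/1001 frames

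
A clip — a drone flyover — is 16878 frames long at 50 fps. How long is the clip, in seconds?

Running time = 16878 / (50) = 337.56 s.

337.56 seconds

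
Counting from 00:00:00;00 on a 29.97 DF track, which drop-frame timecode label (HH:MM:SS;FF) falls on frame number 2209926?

Each 10-minute DF block holds 10 × 60 × 30 − 9 × 2 = 17982 frames. 2209926 ÷ 17982 → 122 full blocks, remainder 16122.
Within the partial block the first minute is 1800 frames and each further minute 1798, so 8 further minute boundaries passed. Total skipped labels = 18 × 122 + 2 × 8 = 2212.
Non-drop label index = 2209926 + 2212 = 2212138; at 30 labels/s that is 20:28:57:28, i.e. DF 20:28:57;28.

20:28:57;28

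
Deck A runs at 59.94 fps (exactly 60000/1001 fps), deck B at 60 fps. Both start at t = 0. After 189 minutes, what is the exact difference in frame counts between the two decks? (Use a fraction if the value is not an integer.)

189 min = 11340 s.
A emits 60000/1001 × 11340 = 97200000/143 frames; B emits 60 × 11340 = 680400.
Difference = 97200/143 frames (≈ 679.7203); B is ahead of A.

97200/143 frames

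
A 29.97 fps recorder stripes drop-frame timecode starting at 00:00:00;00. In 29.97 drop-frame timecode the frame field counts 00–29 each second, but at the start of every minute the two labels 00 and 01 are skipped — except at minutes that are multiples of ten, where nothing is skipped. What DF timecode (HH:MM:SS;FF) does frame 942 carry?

00:00:31;12

Each 10-minute DF block holds 10 × 60 × 30 − 9 × 2 = 17982 frames. 942 ÷ 17982 → 0 full blocks, remainder 942.
Within the partial block the first minute is 1800 frames and each further minute 1798, so 0 further minute boundaries passed. Total skipped labels = 18 × 0 + 2 × 0 = 0.
Non-drop label index = 942 + 0 = 942; at 30 labels/s that is 00:00:31:12, i.e. DF 00:00:31;12.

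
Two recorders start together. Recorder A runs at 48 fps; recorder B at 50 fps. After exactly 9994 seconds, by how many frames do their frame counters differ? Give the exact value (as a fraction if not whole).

19988 frames

A emits 48 × 9994 = 479712 frames; B emits 50 × 9994 = 499700.
Difference = 19988 frames; B is ahead of A.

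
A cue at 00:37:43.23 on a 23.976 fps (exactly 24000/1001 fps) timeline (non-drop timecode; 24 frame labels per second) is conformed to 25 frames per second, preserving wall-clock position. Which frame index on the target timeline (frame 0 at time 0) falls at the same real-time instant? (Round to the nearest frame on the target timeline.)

frame 56656

Source frame index: (0×3600 + 37×60 + 43) × 24 + 23 = 54335.
Real time: 54335 / (24000/1001) = 10877867/4800 s.
Target frame: (10877867/4800) × (25) = 10877867/192 ≈ 56655.557 → 56656.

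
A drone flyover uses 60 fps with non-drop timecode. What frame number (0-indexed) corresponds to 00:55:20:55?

frame 199255

Total seconds to the label: (0 × 3600 + 55 × 60 + 20) = 3320.
Frame index = 3320 × 60 + 55 = 199255.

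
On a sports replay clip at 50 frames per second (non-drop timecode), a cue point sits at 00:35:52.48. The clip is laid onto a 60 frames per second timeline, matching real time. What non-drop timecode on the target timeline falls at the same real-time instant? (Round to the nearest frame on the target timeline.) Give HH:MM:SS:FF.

Source frame index: (0×3600 + 35×60 + 52) × 50 + 48 = 107648.
Real time: 107648 / (50) = 53824/25 s.
Target frame: (53824/25) × (60) = 645888/5 ≈ 129177.600 → 129178.
At 60 labels/s: frame 129178 → 00:35:52:58.

00:35:52:58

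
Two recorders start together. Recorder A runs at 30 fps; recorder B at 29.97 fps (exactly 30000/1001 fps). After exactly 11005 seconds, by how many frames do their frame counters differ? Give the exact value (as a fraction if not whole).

A emits 30 × 11005 = 330150 frames; B emits 30000/1001 × 11005 = 330150000/1001.
Difference = 330150/1001 frames (≈ 329.8202); B is behind A.

330150/1001 frames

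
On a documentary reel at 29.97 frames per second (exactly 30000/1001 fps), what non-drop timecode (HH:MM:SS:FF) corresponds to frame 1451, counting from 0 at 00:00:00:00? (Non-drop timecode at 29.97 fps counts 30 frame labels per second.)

00:00:48:11

1451 ÷ 30 = 48 full seconds, remainder 11 frames.
48 s = 0 h 0 min 48 s.
Timecode: 00:00:48:11.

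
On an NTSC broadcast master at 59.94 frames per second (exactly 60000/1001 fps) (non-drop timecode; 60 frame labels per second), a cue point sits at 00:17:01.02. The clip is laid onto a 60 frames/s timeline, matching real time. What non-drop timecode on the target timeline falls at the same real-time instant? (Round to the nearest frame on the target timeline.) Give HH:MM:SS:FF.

Source frame index: (0×3600 + 17×60 + 1) × 60 + 2 = 61262.
Real time: 61262 / (60000/1001) = 30661631/30000 s.
Target frame: (30661631/30000) × (60) = 30661631/500 ≈ 61323.262 → 61323.
At 60 labels/s: frame 61323 → 00:17:02:03.

00:17:02:03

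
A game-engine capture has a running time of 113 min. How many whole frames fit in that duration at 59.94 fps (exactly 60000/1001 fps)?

113 min = 6780 s.
Frames = 6780 × 60000/1001 = 406800000/1001 ≈ 406393.6064.
Complete frames: 406393.

406393 frames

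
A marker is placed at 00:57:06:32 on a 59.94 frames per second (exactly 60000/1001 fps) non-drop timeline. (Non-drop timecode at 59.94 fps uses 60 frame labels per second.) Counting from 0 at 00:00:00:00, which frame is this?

Total seconds to the label: (0 × 3600 + 57 × 60 + 6) = 3426.
Frame index = 3426 × 60 + 32 = 205592.

frame 205592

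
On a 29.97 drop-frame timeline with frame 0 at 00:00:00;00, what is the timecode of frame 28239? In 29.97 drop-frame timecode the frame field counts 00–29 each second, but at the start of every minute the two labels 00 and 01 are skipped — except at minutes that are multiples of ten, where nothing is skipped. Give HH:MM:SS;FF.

Each 10-minute DF block holds 10 × 60 × 30 − 9 × 2 = 17982 frames. 28239 ÷ 17982 → 1 full block, remainder 10257.
Within the partial block the first minute is 1800 frames and each further minute 1798, so 5 further minute boundaries passed. Total skipped labels = 18 × 1 + 2 × 5 = 28.
Non-drop label index = 28239 + 28 = 28267; at 30 labels/s that is 00:15:42:07, i.e. DF 00:15:42;07.

00:15:42;07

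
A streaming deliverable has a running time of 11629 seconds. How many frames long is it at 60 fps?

Frames = 11629 × 60 = 697740.

697740 frames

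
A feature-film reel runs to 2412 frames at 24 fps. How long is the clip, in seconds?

100.5 seconds

Running time = 2412 / (24) = 100.5 s.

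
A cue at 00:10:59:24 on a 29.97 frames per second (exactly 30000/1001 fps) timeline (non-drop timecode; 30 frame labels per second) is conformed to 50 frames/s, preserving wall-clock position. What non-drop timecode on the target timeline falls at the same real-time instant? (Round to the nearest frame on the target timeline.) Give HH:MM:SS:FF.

Source frame index: (0×3600 + 10×60 + 59) × 30 + 24 = 19794.
Real time: 19794 / (30000/1001) = 3302299/5000 s.
Target frame: (3302299/5000) × (50) = 3302299/100 ≈ 33022.990 → 33023.
At 50 labels/s: frame 33023 → 00:11:00:23.

00:11:00:23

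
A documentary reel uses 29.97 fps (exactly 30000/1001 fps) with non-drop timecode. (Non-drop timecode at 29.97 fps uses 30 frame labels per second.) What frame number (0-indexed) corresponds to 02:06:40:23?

Total seconds to the label: (2 × 3600 + 6 × 60 + 40) = 7600.
Frame index = 7600 × 30 + 23 = 228023.

228023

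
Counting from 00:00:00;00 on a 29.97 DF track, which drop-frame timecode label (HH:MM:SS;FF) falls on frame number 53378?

Each 10-minute DF block holds 10 × 60 × 30 − 9 × 2 = 17982 frames. 53378 ÷ 17982 → 2 full blocks, remainder 17414.
Within the partial block the first minute is 1800 frames and each further minute 1798, so 9 further minute boundaries passed. Total skipped labels = 18 × 2 + 2 × 9 = 54.
Non-drop label index = 53378 + 54 = 53432; at 30 labels/s that is 00:29:41:02, i.e. DF 00:29:41;02.

00:29:41;02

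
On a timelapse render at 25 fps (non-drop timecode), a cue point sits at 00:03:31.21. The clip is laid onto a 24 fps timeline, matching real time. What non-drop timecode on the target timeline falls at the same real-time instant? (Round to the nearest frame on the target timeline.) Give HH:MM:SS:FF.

Source frame index: (0×3600 + 3×60 + 31) × 25 + 21 = 5296.
Real time: 5296 / (25) = 5296/25 s.
Target frame: (5296/25) × (24) = 127104/25 ≈ 5084.160 → 5084.
At 24 labels/s: frame 5084 → 00:03:31:20.

00:03:31:20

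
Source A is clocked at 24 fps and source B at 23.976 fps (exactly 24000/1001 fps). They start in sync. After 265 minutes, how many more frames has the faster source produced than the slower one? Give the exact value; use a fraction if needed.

265 min = 15900 s.
A emits 24 × 15900 = 381600 frames; B emits 24000/1001 × 15900 = 381600000/1001.
Difference = 381600/1001 frames (≈ 381.2188); B is behind A.

381600/1001 frames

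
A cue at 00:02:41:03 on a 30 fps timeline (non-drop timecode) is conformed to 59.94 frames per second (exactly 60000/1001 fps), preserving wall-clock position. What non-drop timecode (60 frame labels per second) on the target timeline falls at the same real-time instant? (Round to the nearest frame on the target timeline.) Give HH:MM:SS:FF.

00:02:40:56

Source frame index: (0×3600 + 2×60 + 41) × 30 + 3 = 4833.
Real time: 4833 / (30) = 1611/10 s.
Target frame: (1611/10) × (60000/1001) = 9666000/1001 ≈ 9656.344 → 9656.
At 60 labels/s: frame 9656 → 00:02:40:56.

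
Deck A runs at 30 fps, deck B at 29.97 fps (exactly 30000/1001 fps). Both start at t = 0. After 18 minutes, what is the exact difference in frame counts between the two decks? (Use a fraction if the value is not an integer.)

32400/1001 frames

18 min = 1080 s.
A emits 30 × 1080 = 32400 frames; B emits 30000/1001 × 1080 = 32400000/1001.
Difference = 32400/1001 frames (≈ 32.3676); B is behind A.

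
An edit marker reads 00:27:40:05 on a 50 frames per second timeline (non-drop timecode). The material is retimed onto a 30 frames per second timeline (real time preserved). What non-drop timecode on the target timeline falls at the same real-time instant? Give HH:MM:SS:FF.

00:27:40:03

Source frame index: (0×3600 + 27×60 + 40) × 50 + 5 = 83005.
Real time: 83005 / (50) = 16601/10 s.
Target frame: (16601/10) × (30) = 49803.
At 30 labels/s: frame 49803 → 00:27:40:03.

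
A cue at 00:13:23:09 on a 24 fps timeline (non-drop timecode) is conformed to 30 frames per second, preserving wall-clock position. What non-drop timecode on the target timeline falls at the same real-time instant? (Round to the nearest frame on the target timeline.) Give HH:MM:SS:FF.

Source frame index: (0×3600 + 13×60 + 23) × 24 + 9 = 19281.
Real time: 19281 / (24) = 6427/8 s.
Target frame: (6427/8) × (30) = 96405/4 ≈ 24101.250 → 24101.
At 30 labels/s: frame 24101 → 00:13:23:11.

00:13:23:11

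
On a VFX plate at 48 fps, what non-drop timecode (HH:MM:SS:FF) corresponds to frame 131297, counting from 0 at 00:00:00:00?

00:45:35:17

131297 ÷ 48 = 2735 full seconds, remainder 17 frames.
2735 s = 0 h 45 min 35 s.
Timecode: 00:45:35:17.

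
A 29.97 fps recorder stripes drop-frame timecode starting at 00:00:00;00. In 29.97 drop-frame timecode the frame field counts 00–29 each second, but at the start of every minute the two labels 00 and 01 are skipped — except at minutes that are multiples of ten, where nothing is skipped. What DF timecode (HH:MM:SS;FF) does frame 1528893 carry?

Each 10-minute DF block holds 10 × 60 × 30 − 9 × 2 = 17982 frames. 1528893 ÷ 17982 → 85 full blocks, remainder 423.
Within the partial block the first minute is 1800 frames and each further minute 1798, so 0 further minute boundaries passed. Total skipped labels = 18 × 85 + 2 × 0 = 1530.
Non-drop label index = 1528893 + 1530 = 1530423; at 30 labels/s that is 14:10:14:03, i.e. DF 14:10:14;03.

14:10:14;03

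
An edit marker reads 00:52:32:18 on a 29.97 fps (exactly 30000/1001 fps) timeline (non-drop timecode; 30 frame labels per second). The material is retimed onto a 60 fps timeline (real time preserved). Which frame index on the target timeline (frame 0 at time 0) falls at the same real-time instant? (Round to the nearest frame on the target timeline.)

frame 189345

Source frame index: (0×3600 + 52×60 + 32) × 30 + 18 = 94578.
Real time: 94578 / (30000/1001) = 15778763/5000 s.
Target frame: (15778763/5000) × (60) = 47336289/250 ≈ 189345.156 → 189345.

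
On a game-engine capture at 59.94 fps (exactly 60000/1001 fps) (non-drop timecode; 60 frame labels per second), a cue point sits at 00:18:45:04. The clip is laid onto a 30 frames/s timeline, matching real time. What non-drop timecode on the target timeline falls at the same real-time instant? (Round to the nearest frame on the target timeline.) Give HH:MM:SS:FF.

Source frame index: (0×3600 + 18×60 + 45) × 60 + 4 = 67504.
Real time: 67504 / (60000/1001) = 4223219/3750 s.
Target frame: (4223219/3750) × (30) = 4223219/125 ≈ 33785.752 → 33786.
At 30 labels/s: frame 33786 → 00:18:46:06.

00:18:46:06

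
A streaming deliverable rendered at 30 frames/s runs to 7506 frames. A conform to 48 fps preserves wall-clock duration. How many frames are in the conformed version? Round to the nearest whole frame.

12010 frames

Frames at target rate = 7506 × (48) / (30) = 60048/5 ≈ 12009.600.
Nearest whole frame: 12010.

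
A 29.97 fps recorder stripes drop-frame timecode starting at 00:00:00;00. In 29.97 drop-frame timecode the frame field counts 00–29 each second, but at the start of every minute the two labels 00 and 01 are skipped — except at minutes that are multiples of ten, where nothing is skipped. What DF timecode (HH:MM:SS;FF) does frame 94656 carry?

Ten DF minutes hold 17982 frames, so frame 94656 lies in block 5 (frames 89910–107891) with 4746 frames into that block.
The block's first minute is 1800 frames and the rest 1798 each; 4746 frames reaches minute 2, so 5 × 18 + 2 × 2 = 94 labels have been skipped so far.
Adding those back, label number 94656 + 94 = 94750 at 30 labels/s is 3158 s + 10 f = 0 h 52 min 38 s frame 10, i.e. 00:52:38;10.

00:52:38;10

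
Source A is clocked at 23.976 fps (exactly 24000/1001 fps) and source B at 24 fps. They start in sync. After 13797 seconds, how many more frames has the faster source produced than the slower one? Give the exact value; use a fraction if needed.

A emits 24000/1001 × 13797 = 47304000/143 frames; B emits 24 × 13797 = 331128.
Difference = 47304/143 frames (≈ 330.7972); B is ahead of A.

47304/143 frames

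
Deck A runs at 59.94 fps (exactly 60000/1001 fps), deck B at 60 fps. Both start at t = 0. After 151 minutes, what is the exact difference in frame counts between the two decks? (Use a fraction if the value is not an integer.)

543600/1001 frames

151 min = 9060 s.
A emits 60000/1001 × 9060 = 543600000/1001 frames; B emits 60 × 9060 = 543600.
Difference = 543600/1001 frames (≈ 543.0569); B is ahead of A.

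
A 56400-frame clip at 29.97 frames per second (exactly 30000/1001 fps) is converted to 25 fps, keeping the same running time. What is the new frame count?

47047 frames

Target frames = source frames × (target rate / source rate) = 56400 × (25)/(30000/1001) = 56400 × 1001/1200 = 47047.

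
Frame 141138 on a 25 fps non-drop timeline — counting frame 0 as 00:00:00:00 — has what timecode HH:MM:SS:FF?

141138 ÷ 25 = 5645 full seconds, remainder 13 frames.
5645 s = 1 h 34 min 5 s.
Timecode: 01:34:05:13.

01:34:05:13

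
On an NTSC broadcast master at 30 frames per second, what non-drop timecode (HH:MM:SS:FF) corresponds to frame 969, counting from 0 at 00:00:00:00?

969 ÷ 30 = 32 full seconds, remainder 9 frames.
32 s = 0 h 0 min 32 s.
Timecode: 00:00:32:09.

00:00:32:09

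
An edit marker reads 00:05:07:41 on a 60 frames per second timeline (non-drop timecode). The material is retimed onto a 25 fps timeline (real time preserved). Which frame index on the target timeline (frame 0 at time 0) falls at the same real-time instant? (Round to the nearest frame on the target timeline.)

Source frame index: (0×3600 + 5×60 + 7) × 60 + 41 = 18461.
Real time: 18461 / (60) = 18461/60 s.
Target frame: (18461/60) × (25) = 92305/12 ≈ 7692.083 → 7692.

frame 7692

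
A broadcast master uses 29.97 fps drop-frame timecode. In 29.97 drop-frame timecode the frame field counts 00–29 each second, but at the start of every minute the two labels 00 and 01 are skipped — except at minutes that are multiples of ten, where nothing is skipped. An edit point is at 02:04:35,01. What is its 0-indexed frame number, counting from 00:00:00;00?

As if non-drop at 30 labels/s: (2 × 3600 + 4 × 60 + 35) × 30 + 1 = 224251.
Minute boundaries passed: 124; those not divisible by 10: 124 − 12 = 112; dropped labels = 2 × 112 = 224.
Actual frame index = 224251 − 224 = 224027.

224027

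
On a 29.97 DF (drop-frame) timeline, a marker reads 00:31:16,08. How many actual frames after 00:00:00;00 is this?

Complete 10-minute blocks: 3, each 17982 frames → 53946.
Remaining 1 whole minute in the current block: 1800 + 0 × 1798 = 1800 frames.
Within the current minute: 16 × 30 + 8 − 2 = 486 (labels ;00/;01 skipped at this minute). Total = 53946 + 1800 + 486 = 56232.

56232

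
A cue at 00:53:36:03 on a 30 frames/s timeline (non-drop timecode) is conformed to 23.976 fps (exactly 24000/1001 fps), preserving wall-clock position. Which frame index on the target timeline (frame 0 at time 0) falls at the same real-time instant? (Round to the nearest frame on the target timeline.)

frame 77109

Source frame index: (0×3600 + 53×60 + 36) × 30 + 3 = 96483.
Real time: 96483 / (30) = 32161/10 s.
Target frame: (32161/10) × (24000/1001) = 77186400/1001 ≈ 77109.291 → 77109.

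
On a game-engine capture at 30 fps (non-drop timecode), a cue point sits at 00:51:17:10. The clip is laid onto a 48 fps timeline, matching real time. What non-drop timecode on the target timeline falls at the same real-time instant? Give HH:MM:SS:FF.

Source frame index: (0×3600 + 51×60 + 17) × 30 + 10 = 92320.
Real time: 92320 / (30) = 9232/3 s.
Target frame: (9232/3) × (48) = 147712.
At 48 labels/s: frame 147712 → 00:51:17:16.

00:51:17:16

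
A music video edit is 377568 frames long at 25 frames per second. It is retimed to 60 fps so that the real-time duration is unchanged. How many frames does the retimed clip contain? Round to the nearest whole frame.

Frames at target rate = 377568 × (60) / (25) = 4530816/5 ≈ 906163.200.
Nearest whole frame: 906163.

906163 frames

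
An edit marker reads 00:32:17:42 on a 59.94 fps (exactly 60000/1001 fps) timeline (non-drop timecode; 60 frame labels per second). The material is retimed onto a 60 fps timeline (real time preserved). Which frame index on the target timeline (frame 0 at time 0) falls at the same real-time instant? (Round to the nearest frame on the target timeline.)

frame 116378

Source frame index: (0×3600 + 32×60 + 17) × 60 + 42 = 116262.
Real time: 116262 / (60000/1001) = 19396377/10000 s.
Target frame: (19396377/10000) × (60) = 58189131/500 ≈ 116378.262 → 116378.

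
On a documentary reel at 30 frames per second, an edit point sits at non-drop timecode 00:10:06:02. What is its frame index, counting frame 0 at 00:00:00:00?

frame 18182

Total seconds to the label: (0 × 3600 + 10 × 60 + 6) = 606.
Frame index = 606 × 30 + 2 = 18182.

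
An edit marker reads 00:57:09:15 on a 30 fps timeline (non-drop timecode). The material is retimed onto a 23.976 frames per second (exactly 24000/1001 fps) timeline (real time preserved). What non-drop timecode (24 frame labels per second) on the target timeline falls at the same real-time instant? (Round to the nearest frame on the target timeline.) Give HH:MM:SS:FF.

00:57:06:02

Source frame index: (0×3600 + 57×60 + 9) × 30 + 15 = 102885.
Real time: 102885 / (30) = 6859/2 s.
Target frame: (6859/2) × (24000/1001) = 82308000/1001 ≈ 82225.774 → 82226.
At 24 labels/s: frame 82226 → 00:57:06:02.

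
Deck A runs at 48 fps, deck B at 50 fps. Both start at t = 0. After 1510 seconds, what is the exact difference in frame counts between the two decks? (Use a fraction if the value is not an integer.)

3020 frames

A emits 48 × 1510 = 72480 frames; B emits 50 × 1510 = 75500.
Difference = 3020 frames; B is ahead of A.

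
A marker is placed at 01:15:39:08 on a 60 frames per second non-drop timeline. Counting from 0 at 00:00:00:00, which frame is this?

Total seconds to the label: (1 × 3600 + 15 × 60 + 39) = 4539.
Frame index = 4539 × 60 + 8 = 272348.

272348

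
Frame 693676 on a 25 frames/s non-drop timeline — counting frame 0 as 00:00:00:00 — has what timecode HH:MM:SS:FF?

07:42:27:01

693676 ÷ 25 = 27747 full seconds, remainder 1 frame.
27747 s = 7 h 42 min 27 s.
Timecode: 07:42:27:01.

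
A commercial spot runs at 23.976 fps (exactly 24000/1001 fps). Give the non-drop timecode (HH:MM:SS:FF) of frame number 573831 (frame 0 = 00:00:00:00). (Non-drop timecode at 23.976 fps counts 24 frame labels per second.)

573831 ÷ 24 = 23909 full seconds, remainder 15 frames.
23909 s = 6 h 38 min 29 s.
Timecode: 06:38:29:15.

06:38:29:15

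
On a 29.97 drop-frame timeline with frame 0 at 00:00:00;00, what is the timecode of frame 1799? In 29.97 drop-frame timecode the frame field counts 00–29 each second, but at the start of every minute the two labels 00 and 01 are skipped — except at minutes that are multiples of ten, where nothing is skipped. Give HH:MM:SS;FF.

Each 10-minute DF block holds 10 × 60 × 30 − 9 × 2 = 17982 frames. 1799 ÷ 17982 → 0 full blocks, remainder 1799.
Within the partial block the first minute is 1800 frames and each further minute 1798, so 0 further minute boundaries passed. Total skipped labels = 18 × 0 + 2 × 0 = 0.
Non-drop label index = 1799 + 0 = 1799; at 30 labels/s that is 00:00:59:29, i.e. DF 00:00:59;29.

00:00:59;29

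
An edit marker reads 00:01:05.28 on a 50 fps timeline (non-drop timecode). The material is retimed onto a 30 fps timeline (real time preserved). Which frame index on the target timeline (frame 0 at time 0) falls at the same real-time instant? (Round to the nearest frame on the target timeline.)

Source frame index: (0×3600 + 1×60 + 5) × 50 + 28 = 3278.
Real time: 3278 / (50) = 1639/25 s.
Target frame: (1639/25) × (30) = 9834/5 ≈ 1966.800 → 1967.

frame 1967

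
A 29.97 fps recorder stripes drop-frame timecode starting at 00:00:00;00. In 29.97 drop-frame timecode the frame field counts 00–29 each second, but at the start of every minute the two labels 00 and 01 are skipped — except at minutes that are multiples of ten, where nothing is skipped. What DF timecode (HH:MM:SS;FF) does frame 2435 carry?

Each 10-minute DF block holds 10 × 60 × 30 − 9 × 2 = 17982 frames. 2435 ÷ 17982 → 0 full blocks, remainder 2435.
Within the partial block the first minute is 1800 frames and each further minute 1798, so 1 further minute boundary passed. Total skipped labels = 18 × 0 + 2 × 1 = 2.
Non-drop label index = 2435 + 2 = 2437; at 30 labels/s that is 00:01:21:07, i.e. DF 00:01:21;07.

00:01:21;07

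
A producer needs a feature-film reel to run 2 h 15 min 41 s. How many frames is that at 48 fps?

2 h 15 min 41 s = 8141 s.
Frames = 8141 × 48 = 390768.

390768 frames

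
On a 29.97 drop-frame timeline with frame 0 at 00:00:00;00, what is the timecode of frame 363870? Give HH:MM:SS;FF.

Ten DF minutes hold 17982 frames, so frame 363870 lies in block 20 (frames 359640–377621) with 4230 frames into that block.
The block's first minute is 1800 frames and the rest 1798 each; 4230 frames reaches minute 2, so 20 × 18 + 2 × 2 = 364 labels have been skipped so far.
Adding those back, label number 363870 + 364 = 364234 at 30 labels/s is 12141 s + 4 f = 3 h 22 min 21 s frame 4, i.e. 03:22:21;04.

03:22:21;04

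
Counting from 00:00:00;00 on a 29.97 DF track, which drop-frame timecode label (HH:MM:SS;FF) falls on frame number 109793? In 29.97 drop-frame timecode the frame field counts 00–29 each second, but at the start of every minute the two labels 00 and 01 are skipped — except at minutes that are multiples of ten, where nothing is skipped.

Each 10-minute DF block holds 10 × 60 × 30 − 9 × 2 = 17982 frames. 109793 ÷ 17982 → 6 full blocks, remainder 1901.
Within the partial block the first minute is 1800 frames and each further minute 1798, so 1 further minute boundary passed. Total skipped labels = 18 × 6 + 2 × 1 = 110.
Non-drop label index = 109793 + 110 = 109903; at 30 labels/s that is 01:01:03:13, i.e. DF 01:01:03;13.

01:01:03;13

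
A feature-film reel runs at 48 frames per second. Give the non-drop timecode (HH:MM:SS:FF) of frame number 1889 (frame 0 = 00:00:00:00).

00:00:39:17

1889 ÷ 48 = 39 full seconds, remainder 17 frames.
39 s = 0 h 0 min 39 s.
Timecode: 00:00:39:17.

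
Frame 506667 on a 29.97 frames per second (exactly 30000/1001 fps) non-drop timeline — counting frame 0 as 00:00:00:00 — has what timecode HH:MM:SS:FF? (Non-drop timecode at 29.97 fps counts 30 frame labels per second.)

506667 ÷ 30 = 16888 full seconds, remainder 27 frames.
16888 s = 4 h 41 min 28 s.
Timecode: 04:41:28:27.

04:41:28:27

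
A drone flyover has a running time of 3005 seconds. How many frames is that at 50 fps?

150250 frames

Frames = 3005 × 50 = 150250.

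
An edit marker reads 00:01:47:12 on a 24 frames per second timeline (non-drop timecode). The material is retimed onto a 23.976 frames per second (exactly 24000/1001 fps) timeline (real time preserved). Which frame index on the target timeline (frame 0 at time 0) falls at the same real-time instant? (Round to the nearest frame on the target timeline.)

frame 2577

Source frame index: (0×3600 + 1×60 + 47) × 24 + 12 = 2580.
Real time: 2580 / (24) = 215/2 s.
Target frame: (215/2) × (24000/1001) = 2580000/1001 ≈ 2577.423 → 2577.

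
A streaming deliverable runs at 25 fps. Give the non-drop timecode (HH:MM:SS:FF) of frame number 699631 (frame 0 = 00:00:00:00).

07:46:25:06

699631 ÷ 25 = 27985 full seconds, remainder 6 frames.
27985 s = 7 h 46 min 25 s.
Timecode: 07:46:25:06.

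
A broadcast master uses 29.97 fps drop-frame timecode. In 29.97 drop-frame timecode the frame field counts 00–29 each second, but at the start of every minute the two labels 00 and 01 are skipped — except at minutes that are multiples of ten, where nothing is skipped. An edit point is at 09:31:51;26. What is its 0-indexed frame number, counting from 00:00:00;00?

1028328

Complete 10-minute blocks: 57, each 17982 frames → 1024974.
Remaining 1 whole minute in the current block: 1800 + 0 × 1798 = 1800 frames.
Within the current minute: 51 × 30 + 26 − 2 = 1554 (labels ;00/;01 skipped at this minute). Total = 1024974 + 1800 + 1554 = 1028328.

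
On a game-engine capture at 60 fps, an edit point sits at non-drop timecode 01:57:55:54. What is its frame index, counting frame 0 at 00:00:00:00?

424554

Total seconds to the label: (1 × 3600 + 57 × 60 + 55) = 7075.
Frame index = 7075 × 60 + 54 = 424554.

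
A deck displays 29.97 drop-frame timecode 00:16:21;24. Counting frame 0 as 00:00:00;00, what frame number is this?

29424

Complete 10-minute blocks: 1, each 17982 frames → 17982.
Remaining 6 whole minutes in the current block: 1800 + 5 × 1798 = 10790 frames.
Within the current minute: 21 × 30 + 24 − 2 = 652 (labels ;00/;01 skipped at this minute). Total = 17982 + 10790 + 652 = 29424.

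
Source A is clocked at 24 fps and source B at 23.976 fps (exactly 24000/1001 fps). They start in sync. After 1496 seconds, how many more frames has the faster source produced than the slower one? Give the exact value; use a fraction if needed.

3264/91 frames

A emits 24 × 1496 = 35904 frames; B emits 24000/1001 × 1496 = 3264000/91.
Difference = 3264/91 frames (≈ 35.8681); B is behind A.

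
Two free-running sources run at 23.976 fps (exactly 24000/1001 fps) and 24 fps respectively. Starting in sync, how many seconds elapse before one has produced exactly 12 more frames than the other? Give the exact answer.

500.5 seconds

The gap grows by |24 − 24000/1001| = 24/1001 frames per second.
Time for a 12-frame gap: 12 ÷ (24/1001) = 500.5 s.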